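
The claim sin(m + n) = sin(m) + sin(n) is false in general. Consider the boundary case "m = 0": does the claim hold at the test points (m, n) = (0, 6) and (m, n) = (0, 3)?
Yes, holds at both test points

At (0, 6): LHS = sin(6) ≈ -0.2794, RHS = sin(6) ≈ -0.2794 → equal
At (0, 3): LHS = sin(3) ≈ 0.1411, RHS = sin(3) ≈ 0.1411 → equal

So the claim does hold at both of these boundary points, even though it is not an identity.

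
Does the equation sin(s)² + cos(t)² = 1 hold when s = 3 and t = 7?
Substituting s = 3, t = 7:

LHS = sin(3)² + cos(7)² ≈ 0.5883
RHS = 1

LHS ≠ RHS, so the equation does not hold at this point.

Answer: Fails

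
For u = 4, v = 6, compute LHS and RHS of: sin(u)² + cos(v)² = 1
LHS = sin(4)² + cos(6)² ≈ 1.495
RHS = 1

LHS ≠ RHS (they differ by about 0.4947), so the equation does not hold here.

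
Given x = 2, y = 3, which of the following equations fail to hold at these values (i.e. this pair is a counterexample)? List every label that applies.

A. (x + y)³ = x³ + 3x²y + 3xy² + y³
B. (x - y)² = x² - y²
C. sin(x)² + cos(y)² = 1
B, C

Evaluating each claim at the given values:
A. LHS = 125, RHS = 125 → holds here (LHS = RHS)
B. LHS = 1, RHS = -5 → fails here (LHS ≠ RHS)
C. LHS = sin(2)² + cos(3)² ≈ 1.807, RHS = 1 → fails here (LHS ≠ RHS)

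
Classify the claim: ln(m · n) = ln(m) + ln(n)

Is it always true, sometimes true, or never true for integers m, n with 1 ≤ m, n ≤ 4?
Always true

The identity holds for every pair in the range. For instance at (m, n) = (3, 1): both sides equal ln(3) ≈ 1.099.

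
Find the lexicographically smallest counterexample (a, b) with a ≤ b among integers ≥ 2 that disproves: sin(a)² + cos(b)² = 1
(a, b) = (2, 3)

At (2, 2): both sides equal 1, so it holds there.

Substituting (2, 3) into the claim:
LHS = sin(2)² + cos(3)² ≈ 1.807
RHS = 1

Since LHS ≠ RHS, this pair disproves the claim, and no lexicographically smaller pair (a ≤ b, integers ≥ 2) does.

For instance (2, 6) is also a counterexample (LHS = sin(2)² + cos(6)² ≈ 1.749, RHS = 1), but it's lexicographically larger.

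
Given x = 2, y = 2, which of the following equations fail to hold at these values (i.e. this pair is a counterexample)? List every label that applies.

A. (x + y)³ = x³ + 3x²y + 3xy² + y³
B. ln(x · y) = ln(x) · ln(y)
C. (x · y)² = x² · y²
Evaluating each claim at the given values:
A. LHS = 64, RHS = 64 → holds here (LHS = RHS)
B. LHS = ln(4) ≈ 1.386, RHS = ln(2)² ≈ 0.4805 → fails here (LHS ≠ RHS)
C. LHS = 16, RHS = 16 → holds here (LHS = RHS)

Answer: B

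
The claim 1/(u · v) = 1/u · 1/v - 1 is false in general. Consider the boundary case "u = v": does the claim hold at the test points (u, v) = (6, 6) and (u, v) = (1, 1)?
At (6, 6): LHS = 1/36 ≠ RHS = -35/36
At (1, 1): LHS = 1 ≠ RHS = 0

Answer: No, fails at both test points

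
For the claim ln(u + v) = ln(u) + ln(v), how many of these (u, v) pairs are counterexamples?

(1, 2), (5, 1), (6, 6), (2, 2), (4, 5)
Testing each pair:
(1, 2): LHS = ln(3) ≈ 1.099, RHS = ln(2) ≈ 0.6931 → counterexample
(5, 1): LHS = ln(6) ≈ 1.792, RHS = ln(5) ≈ 1.609 → counterexample
(6, 6): LHS = ln(12) ≈ 2.485, RHS = 2·ln(6) ≈ 3.584 → counterexample
(2, 2): LHS = ln(4) ≈ 1.386, RHS = 2·ln(2) ≈ 1.386 → satisfies claim
(4, 5): LHS = ln(9) ≈ 2.197, RHS = ln(4) + ln(5) ≈ 2.996 → counterexample

That makes 4 counterexamples.

Answer: 4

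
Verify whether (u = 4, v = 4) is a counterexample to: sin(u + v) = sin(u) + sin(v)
Yes

Substituting u = 4, v = 4:
LHS = sin(4 + 4) = sin(8) ≈ 0.9894
RHS = sin(4) + sin(4) = 2·sin(4) ≈ -1.514

Since LHS ≠ RHS, this pair disproves the claim.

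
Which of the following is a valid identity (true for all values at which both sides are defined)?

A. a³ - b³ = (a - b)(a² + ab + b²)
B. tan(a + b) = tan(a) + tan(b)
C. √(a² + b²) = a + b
A

A: holds — e.g. at (1, 5), both sides equal -124.
B: fails at (1, 5) — LHS = tan(6) ≈ -0.291, RHS = tan(5) + tan(1) ≈ -1.823.
C: fails at (5, 5) — LHS = 5·√(2) ≈ 7.071, RHS = 10.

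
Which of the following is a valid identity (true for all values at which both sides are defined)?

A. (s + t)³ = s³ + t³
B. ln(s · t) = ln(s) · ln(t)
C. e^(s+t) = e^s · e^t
A: fails at (5, 5) — LHS = 1000, RHS = 250.
B: fails at (5, 5) — LHS = ln(25) ≈ 3.219, RHS = ln(5)² ≈ 2.59.
C: holds — e.g. at (4, 6), both sides equal e^10 ≈ 22026.5.

Answer: C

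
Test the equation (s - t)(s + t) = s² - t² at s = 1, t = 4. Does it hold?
Holds

Substituting s = 1, t = 4:

LHS = (1 - 4)(1 + 4) = -15
RHS = 1² - 4² = -15

LHS = RHS, so the equation holds at this point.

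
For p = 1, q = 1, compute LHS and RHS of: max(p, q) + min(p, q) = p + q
LHS = max(1, 1) + min(1, 1) = 2
RHS = 1 + 1 = 2

LHS = RHS: the two sides agree.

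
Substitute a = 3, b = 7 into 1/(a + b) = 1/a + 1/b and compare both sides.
LHS = 1/(3 + 7) = 1/10
RHS = 1/3 + 1/7 = 10/21

LHS ≠ RHS, so the equation does not hold here.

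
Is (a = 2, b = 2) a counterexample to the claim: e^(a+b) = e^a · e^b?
No

Substituting a = 2, b = 2:
LHS = e^(2+2) = e^4 ≈ 54.6
RHS = e^2 · e^2 = e^4 ≈ 54.6

The sides agree, so this pair does not disprove the claim.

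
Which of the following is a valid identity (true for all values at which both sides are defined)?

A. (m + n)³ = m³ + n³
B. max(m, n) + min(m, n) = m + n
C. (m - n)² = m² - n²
A: fails at (3, 4) — LHS = 343, RHS = 91.
B: holds — e.g. at (5, 8), both sides equal 13.
C: fails at (2, 4) — LHS = 4, RHS = -12.

Answer: B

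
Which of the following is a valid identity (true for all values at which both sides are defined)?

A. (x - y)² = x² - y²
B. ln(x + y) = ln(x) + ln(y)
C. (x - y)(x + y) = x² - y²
C

A: fails at (2, 5) — LHS = 9, RHS = -21.
B: fails at (4, 6) — LHS = ln(10) ≈ 2.303, RHS = ln(4) + ln(6) ≈ 3.178.
C: holds — e.g. at (2, 4), both sides equal -12.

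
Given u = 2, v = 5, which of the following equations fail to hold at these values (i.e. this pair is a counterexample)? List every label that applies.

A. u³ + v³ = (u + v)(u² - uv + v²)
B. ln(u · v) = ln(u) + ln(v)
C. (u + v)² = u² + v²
Evaluating each claim at the given values:
A. LHS = 133, RHS = 133 → holds here (LHS = RHS)
B. LHS = ln(10) ≈ 2.303, RHS = ln(2) + ln(5) ≈ 2.303 → holds here (LHS = RHS)
C. LHS = 49, RHS = 29 → fails here (LHS ≠ RHS)

Answer: C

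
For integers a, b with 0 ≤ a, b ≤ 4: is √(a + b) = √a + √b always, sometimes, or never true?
It holds at (a, b) = (0, 2) (both sides equal √(2) ≈ 1.414), but fails at (a, b) = (4, 4) (LHS = 2·√(2) ≈ 2.828, RHS = 4).

Answer: Sometimes true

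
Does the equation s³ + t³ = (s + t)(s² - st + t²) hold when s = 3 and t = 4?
Substituting s = 3, t = 4:

LHS = 3³ + 4³ = 91
RHS = (3 + 4)(3² - 3·4 + 4²) = 91

LHS = RHS, so the equation holds at this point.

Answer: Holds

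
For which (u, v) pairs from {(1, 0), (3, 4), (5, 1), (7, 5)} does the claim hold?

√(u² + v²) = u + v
Testing each pair:
(1, 0): LHS = 1, RHS = 1 → holds
(3, 4): LHS = 5, RHS = 7 → fails
(5, 1): LHS = √(26) ≈ 5.099, RHS = 6 → fails
(7, 5): LHS = √(74) ≈ 8.602, RHS = 12 → fails

1 of 4 pairs satisfies the claim.

Answer: (1, 0)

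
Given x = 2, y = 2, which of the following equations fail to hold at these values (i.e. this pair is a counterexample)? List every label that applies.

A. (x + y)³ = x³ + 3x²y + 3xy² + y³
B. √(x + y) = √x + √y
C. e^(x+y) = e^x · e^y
Evaluating each claim at the given values:
A. LHS = 64, RHS = 64 → holds here (LHS = RHS)
B. LHS = 2, RHS = 2·√(2) ≈ 2.828 → fails here (LHS ≠ RHS)
C. LHS = e^4 ≈ 54.6, RHS = e^4 ≈ 54.6 → holds here (LHS = RHS)

Answer: B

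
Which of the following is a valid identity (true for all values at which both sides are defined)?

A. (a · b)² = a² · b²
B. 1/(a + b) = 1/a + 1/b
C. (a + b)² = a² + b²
A

A: holds — e.g. at (3, 5), both sides equal 225.
B: fails at (5, 8) — LHS = 1/13, RHS = 13/40.
C: fails at (6, 7) — LHS = 169, RHS = 85.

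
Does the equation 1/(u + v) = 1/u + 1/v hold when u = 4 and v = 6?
Fails

Substituting u = 4, v = 6:

LHS = 1/(4 + 6) = 1/10
RHS = 1/4 + 1/6 = 5/12

LHS ≠ RHS, so the equation does not hold at this point.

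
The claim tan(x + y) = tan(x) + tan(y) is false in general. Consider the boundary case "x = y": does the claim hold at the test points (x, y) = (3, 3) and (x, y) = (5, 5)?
No, fails at both test points

At (3, 3): LHS = tan(6) ≈ -0.291 ≠ RHS = 2·tan(3) ≈ -0.2851
At (5, 5): LHS = tan(10) ≈ 0.6484 ≠ RHS = 2·tan(5) ≈ -6.761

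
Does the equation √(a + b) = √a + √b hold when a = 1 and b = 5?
Substituting a = 1, b = 5:

LHS = √(1 + 5) = √(6) ≈ 2.449
RHS = √1 + √5 = 1 + √(5) ≈ 3.236

LHS ≠ RHS, so the equation does not hold at this point.

Answer: Fails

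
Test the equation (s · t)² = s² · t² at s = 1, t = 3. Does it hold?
Substituting s = 1, t = 3:

LHS = (1 · 3)² = 9
RHS = 1² · 3² = 9

LHS = RHS, so the equation holds at this point.

Answer: Holds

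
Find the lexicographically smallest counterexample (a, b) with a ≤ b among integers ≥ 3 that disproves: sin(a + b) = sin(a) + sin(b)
Substituting (3, 3) into the claim:
LHS = sin(3 + 3) = sin(6) ≈ -0.2794
RHS = sin(3) + sin(3) = 2·sin(3) ≈ 0.2822

Since LHS ≠ RHS, this pair disproves the claim, and no lexicographically smaller pair (a ≤ b, integers ≥ 3) does.

For instance (6, 7) is also a counterexample (LHS = sin(13) ≈ 0.4202, RHS = sin(6) + sin(7) ≈ 0.3776), but it's lexicographically larger.

Answer: (a, b) = (3, 3)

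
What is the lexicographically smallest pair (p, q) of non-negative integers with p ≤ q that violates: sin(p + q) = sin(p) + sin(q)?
At (0, 1): both sides equal sin(1) ≈ 0.8415, so it holds there.
At (0, 3): both sides equal sin(3) ≈ 0.1411, so it holds there.

Substituting (1, 1) into the claim:
LHS = sin(1 + 1) = sin(2) ≈ 0.9093
RHS = sin(1) + sin(1) = 2·sin(1) ≈ 1.683

Since LHS ≠ RHS, this pair disproves the claim, and no lexicographically smaller pair (p ≤ q, non-negative integers) does.

For instance (1, 6) is also a counterexample (LHS = sin(7) ≈ 0.657, RHS = sin(6) + sin(1) ≈ 0.5621), but it's lexicographically larger.

Answer: (p, q) = (1, 1)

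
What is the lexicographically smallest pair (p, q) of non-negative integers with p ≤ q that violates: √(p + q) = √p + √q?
(p, q) = (1, 1)

Substituting (1, 1) into the claim:
LHS = √(1 + 1) = √(2) ≈ 1.414
RHS = √1 + √1 = 2

Since LHS ≠ RHS, this pair disproves the claim, and no lexicographically smaller pair (p ≤ q, non-negative integers) does.

For instance (1, 7) is also a counterexample (LHS = 2·√(2) ≈ 2.828, RHS = 1 + √(7) ≈ 3.646), but it's lexicographically larger.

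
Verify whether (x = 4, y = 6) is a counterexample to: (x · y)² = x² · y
Substituting x = 4, y = 6:
LHS = (4 · 6)² = 576
RHS = 4² · 6 = 96

Since LHS ≠ RHS, this pair disproves the claim.

Answer: Yes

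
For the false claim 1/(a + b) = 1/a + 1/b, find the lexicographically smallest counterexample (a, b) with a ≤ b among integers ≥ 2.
Substituting (2, 2) into the claim:
LHS = 1/(2 + 2) = 1/4
RHS = 1/2 + 1/2 = 1

Since LHS ≠ RHS, this pair disproves the claim, and no lexicographically smaller pair (a ≤ b, integers ≥ 2) does.

For instance (7, 9) is also a counterexample (LHS = 1/16, RHS = 16/63), but it's lexicographically larger.

Answer: (a, b) = (2, 2)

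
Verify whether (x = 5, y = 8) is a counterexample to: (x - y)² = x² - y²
Yes

Substituting x = 5, y = 8:
LHS = (5 - 8)² = 9
RHS = 5² - 8² = -39

Since LHS ≠ RHS, this pair disproves the claim.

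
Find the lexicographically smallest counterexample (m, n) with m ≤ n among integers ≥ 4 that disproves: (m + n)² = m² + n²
(m, n) = (4, 4)

Substituting (4, 4) into the claim:
LHS = (4 + 4)² = 64
RHS = 4² + 4² = 32

Since LHS ≠ RHS, this pair disproves the claim, and no lexicographically smaller pair (m ≤ n, integers ≥ 4) does.

For instance (7, 9) is also a counterexample (LHS = 256, RHS = 130), but it's lexicographically larger.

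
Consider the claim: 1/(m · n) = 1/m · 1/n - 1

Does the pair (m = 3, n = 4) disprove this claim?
Yes

Substituting m = 3, n = 4:
LHS = 1/(3 · 4) = 1/12
RHS = 1/3 · 1/4 - 1 = -11/12

Since LHS ≠ RHS, this pair disproves the claim.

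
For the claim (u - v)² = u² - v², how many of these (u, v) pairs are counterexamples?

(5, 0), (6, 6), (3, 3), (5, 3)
1

Testing each pair:
(5, 0): LHS = 25, RHS = 25 → satisfies claim
(6, 6): LHS = 0, RHS = 0 → satisfies claim
(3, 3): LHS = 0, RHS = 0 → satisfies claim
(5, 3): LHS = 4, RHS = 16 → counterexample

That makes 1 counterexample.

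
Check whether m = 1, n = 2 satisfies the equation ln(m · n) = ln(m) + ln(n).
Substituting m = 1, n = 2:

LHS = ln(1 · 2) = ln(2) ≈ 0.6931
RHS = ln(1) + ln(2) = ln(2) ≈ 0.6931

LHS = RHS, so the equation holds at this point.

Answer: Holds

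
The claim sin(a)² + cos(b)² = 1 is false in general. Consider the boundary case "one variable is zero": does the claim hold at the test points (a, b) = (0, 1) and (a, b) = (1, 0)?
At (0, 1): LHS = cos(1)² ≈ 0.2919 ≠ RHS = 1
At (1, 0): LHS = sin(1)² + 1 ≈ 1.708 ≠ RHS = 1

Answer: No, fails at both test points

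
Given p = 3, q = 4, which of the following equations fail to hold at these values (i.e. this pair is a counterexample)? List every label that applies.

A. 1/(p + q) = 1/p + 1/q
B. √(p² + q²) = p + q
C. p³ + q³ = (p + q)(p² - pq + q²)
Evaluating each claim at the given values:
A. LHS = 1/7, RHS = 7/12 → fails here (LHS ≠ RHS)
B. LHS = 5, RHS = 7 → fails here (LHS ≠ RHS)
C. LHS = 91, RHS = 91 → holds here (LHS = RHS)

Answer: A, B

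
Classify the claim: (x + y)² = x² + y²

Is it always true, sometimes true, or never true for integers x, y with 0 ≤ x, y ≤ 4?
It holds at (x, y) = (0, 4) (both sides equal 16), but fails at (x, y) = (2, 4) (LHS = 36, RHS = 20).

Answer: Sometimes true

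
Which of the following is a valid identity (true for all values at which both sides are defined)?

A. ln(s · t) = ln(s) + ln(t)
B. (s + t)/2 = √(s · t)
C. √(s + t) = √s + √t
A: holds — e.g. at (3, 5), both sides equal ln(15) ≈ 2.708.
B: fails at (3, 5) — LHS = 4, RHS = √(15) ≈ 3.873.
C: fails at (2, 5) — LHS = √(7) ≈ 2.646, RHS = √(2) + √(5) ≈ 3.65.

Answer: A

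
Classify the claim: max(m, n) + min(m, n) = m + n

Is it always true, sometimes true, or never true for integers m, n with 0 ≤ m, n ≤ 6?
Always true

The identity holds for every pair in the range. For instance at (m, n) = (3, 2): both sides equal 5.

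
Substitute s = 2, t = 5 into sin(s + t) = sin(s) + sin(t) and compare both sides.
LHS = sin(2 + 5) = sin(7) ≈ 0.657
RHS = sin(2) + sin(5) ≈ -0.04963

LHS ≠ RHS (they differ by about 0.7066), so the equation does not hold here.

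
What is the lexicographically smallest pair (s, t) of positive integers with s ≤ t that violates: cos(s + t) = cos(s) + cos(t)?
Substituting (1, 1) into the claim:
LHS = cos(1 + 1) = cos(2) ≈ -0.4161
RHS = cos(1) + cos(1) = 2·cos(1) ≈ 1.081

Since LHS ≠ RHS, this pair disproves the claim, and no lexicographically smaller pair (s ≤ t, positive integers) does.

For instance (5, 7) is also a counterexample (LHS = cos(12) ≈ 0.8439, RHS = cos(5) + cos(7) ≈ 1.038), but it's lexicographically larger.

Answer: (s, t) = (1, 1)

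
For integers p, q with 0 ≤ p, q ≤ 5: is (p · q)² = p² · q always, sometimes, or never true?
It holds at (p, q) = (0, 5) (both sides equal 0), but fails at (p, q) = (3, 4) (LHS = 144, RHS = 36).

Answer: Sometimes true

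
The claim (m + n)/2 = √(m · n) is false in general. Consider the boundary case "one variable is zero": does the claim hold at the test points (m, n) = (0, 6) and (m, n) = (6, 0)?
No, fails at both test points

At (0, 6): LHS = 3 ≠ RHS = 0
At (6, 0): LHS = 3 ≠ RHS = 0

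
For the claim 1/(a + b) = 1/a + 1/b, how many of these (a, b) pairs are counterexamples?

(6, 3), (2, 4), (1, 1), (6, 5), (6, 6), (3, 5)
Testing each pair:
(6, 3): LHS = 1/9, RHS = 1/2 → counterexample
(2, 4): LHS = 1/6, RHS = 3/4 → counterexample
(1, 1): LHS = 1/2, RHS = 2 → counterexample
(6, 5): LHS = 1/11, RHS = 11/30 → counterexample
(6, 6): LHS = 1/12, RHS = 1/3 → counterexample
(3, 5): LHS = 1/8, RHS = 8/15 → counterexample

That makes 6 counterexamples.

Answer: 6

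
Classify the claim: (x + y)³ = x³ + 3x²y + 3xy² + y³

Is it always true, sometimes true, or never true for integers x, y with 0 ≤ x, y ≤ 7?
Always true

The identity holds for every pair in the range. For instance at (x, y) = (3, 3): both sides equal 216.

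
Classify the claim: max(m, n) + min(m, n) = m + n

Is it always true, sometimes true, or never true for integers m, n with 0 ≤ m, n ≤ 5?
Always true

The identity holds for every pair in the range. For instance at (m, n) = (0, 0): both sides equal 0.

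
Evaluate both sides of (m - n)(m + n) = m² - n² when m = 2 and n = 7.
LHS = (2 - 7)(2 + 7) = -45
RHS = 2² - 7² = -45

LHS = RHS: the two sides agree.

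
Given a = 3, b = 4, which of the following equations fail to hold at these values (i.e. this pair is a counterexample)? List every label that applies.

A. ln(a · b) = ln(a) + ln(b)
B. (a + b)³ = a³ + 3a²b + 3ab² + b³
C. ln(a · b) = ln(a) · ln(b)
C

Evaluating each claim at the given values:
A. LHS = ln(12) ≈ 2.485, RHS = ln(3) + ln(4) ≈ 2.485 → holds here (LHS = RHS)
B. LHS = 343, RHS = 343 → holds here (LHS = RHS)
C. LHS = ln(12) ≈ 2.485, RHS = ln(3)·ln(4) ≈ 1.523 → fails here (LHS ≠ RHS)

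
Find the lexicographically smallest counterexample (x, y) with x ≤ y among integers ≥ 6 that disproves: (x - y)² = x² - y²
(x, y) = (6, 7)

Substituting (6, 7) into the claim:
LHS = (6 - 7)² = 1
RHS = 6² - 7² = -13

Since LHS ≠ RHS, this pair disproves the claim, and no lexicographically smaller pair (x ≤ y, integers ≥ 6) does.

For instance (6, 13) is also a counterexample (LHS = 49, RHS = -133), but it's lexicographically larger.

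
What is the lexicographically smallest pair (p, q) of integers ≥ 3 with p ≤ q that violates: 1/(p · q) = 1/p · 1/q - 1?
Substituting (3, 3) into the claim:
LHS = 1/(3 · 3) = 1/9
RHS = 1/3 · 1/3 - 1 = -8/9

Since LHS ≠ RHS, this pair disproves the claim, and no lexicographically smaller pair (p ≤ q, integers ≥ 3) does.

For instance (5, 8) is also a counterexample (LHS = 1/40, RHS = -39/40), but it's lexicographically larger.

Answer: (p, q) = (3, 3)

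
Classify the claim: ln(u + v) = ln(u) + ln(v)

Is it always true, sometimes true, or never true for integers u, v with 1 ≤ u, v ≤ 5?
Sometimes true

It holds at (u, v) = (2, 2) (both sides equal ln(4) ≈ 1.386), but fails at (u, v) = (4, 1) (LHS = ln(5) ≈ 1.609, RHS = ln(4) ≈ 1.386).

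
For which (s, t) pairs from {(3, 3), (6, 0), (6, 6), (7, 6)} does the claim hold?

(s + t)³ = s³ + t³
Testing each pair:
(3, 3): LHS = 216, RHS = 54 → fails
(6, 0): LHS = 216, RHS = 216 → holds
(6, 6): LHS = 1728, RHS = 432 → fails
(7, 6): LHS = 2197, RHS = 559 → fails

1 of 4 pairs satisfies the claim.

Answer: (6, 0)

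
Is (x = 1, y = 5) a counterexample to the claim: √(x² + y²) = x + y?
Yes

Substituting x = 1, y = 5:
LHS = √(1² + 5²) = √(26) ≈ 5.099
RHS = 1 + 5 = 6

Since LHS ≠ RHS, this pair disproves the claim.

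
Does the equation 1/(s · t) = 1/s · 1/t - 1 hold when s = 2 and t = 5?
Fails

Substituting s = 2, t = 5:

LHS = 1/(2 · 5) = 1/10
RHS = 1/2 · 1/5 - 1 = -9/10

LHS ≠ RHS, so the equation does not hold at this point.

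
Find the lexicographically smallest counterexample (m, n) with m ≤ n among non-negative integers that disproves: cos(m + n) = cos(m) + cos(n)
(m, n) = (0, 0)

Substituting (0, 0) into the claim:
LHS = cos(0 + 0) = 1
RHS = cos(0) + cos(0) = 2

Since LHS ≠ RHS, this pair disproves the claim, and no lexicographically smaller pair (m ≤ n, non-negative integers) does.

For instance (7, 7) is also a counterexample (LHS = cos(14) ≈ 0.1367, RHS = 2·cos(7) ≈ 1.508), but it's lexicographically larger.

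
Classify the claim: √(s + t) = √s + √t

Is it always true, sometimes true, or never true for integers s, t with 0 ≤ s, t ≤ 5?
It holds at (s, t) = (3, 0) (both sides equal √(3) ≈ 1.732), but fails at (s, t) = (4, 1) (LHS = √(5) ≈ 2.236, RHS = 3).

Answer: Sometimes true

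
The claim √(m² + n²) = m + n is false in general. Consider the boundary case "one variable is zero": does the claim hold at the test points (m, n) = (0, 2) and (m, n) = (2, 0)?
At (0, 2): LHS = 2, RHS = 2 → equal
At (2, 0): LHS = 2, RHS = 2 → equal

So the claim does hold at both of these boundary points, even though it is not an identity.

Answer: Yes, holds at both test points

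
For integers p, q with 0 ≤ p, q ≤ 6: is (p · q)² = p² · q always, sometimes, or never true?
Sometimes true

It holds at (p, q) = (4, 0) (both sides equal 0), but fails at (p, q) = (1, 6) (LHS = 36, RHS = 6).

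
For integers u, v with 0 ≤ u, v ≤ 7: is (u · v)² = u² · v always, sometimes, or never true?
Sometimes true

It holds at (u, v) = (0, 7) (both sides equal 0), but fails at (u, v) = (1, 5) (LHS = 25, RHS = 5).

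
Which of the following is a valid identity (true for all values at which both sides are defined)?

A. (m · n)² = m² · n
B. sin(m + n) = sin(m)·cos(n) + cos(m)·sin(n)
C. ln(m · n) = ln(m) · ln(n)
B

A: fails at (1, 2) — LHS = 4, RHS = 2.
B: holds — e.g. at (5, 8), both sides equal sin(13) ≈ 0.4202.
C: fails at (6, 7) — LHS = ln(42) ≈ 3.738, RHS = ln(6)·ln(7) ≈ 3.487.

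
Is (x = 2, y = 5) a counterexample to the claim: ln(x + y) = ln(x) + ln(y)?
Substituting x = 2, y = 5:
LHS = ln(2 + 5) = ln(7) ≈ 1.946
RHS = ln(2) + ln(5) ≈ 2.303

Since LHS ≠ RHS, this pair disproves the claim.

Answer: Yes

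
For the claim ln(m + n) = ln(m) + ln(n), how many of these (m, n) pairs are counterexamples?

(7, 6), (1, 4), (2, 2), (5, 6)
3

Testing each pair:
(7, 6): LHS = ln(13) ≈ 2.565, RHS = ln(6) + ln(7) ≈ 3.738 → counterexample
(1, 4): LHS = ln(5) ≈ 1.609, RHS = ln(4) ≈ 1.386 → counterexample
(2, 2): LHS = ln(4) ≈ 1.386, RHS = 2·ln(2) ≈ 1.386 → satisfies claim
(5, 6): LHS = ln(11) ≈ 2.398, RHS = ln(5) + ln(6) ≈ 3.401 → counterexample

That makes 3 counterexamples.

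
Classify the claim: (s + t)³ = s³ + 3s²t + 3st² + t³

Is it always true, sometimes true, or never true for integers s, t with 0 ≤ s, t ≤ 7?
The identity holds for every pair in the range. For instance at (s, t) = (4, 7): both sides equal 1331.

Answer: Always true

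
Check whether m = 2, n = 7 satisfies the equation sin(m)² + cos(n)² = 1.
Substituting m = 2, n = 7:

LHS = sin(2)² + cos(7)² ≈ 1.395
RHS = 1

LHS ≠ RHS, so the equation does not hold at this point.

Answer: Fails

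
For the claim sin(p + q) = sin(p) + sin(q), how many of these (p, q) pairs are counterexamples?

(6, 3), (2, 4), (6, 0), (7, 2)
Testing each pair:
(6, 3): LHS = sin(9) ≈ 0.4121, RHS = sin(6) + sin(3) ≈ -0.1383 → counterexample
(2, 4): LHS = sin(6) ≈ -0.2794, RHS = sin(4) + sin(2) ≈ 0.1525 → counterexample
(6, 0): LHS = sin(6) ≈ -0.2794, RHS = sin(6) ≈ -0.2794 → satisfies claim
(7, 2): LHS = sin(9) ≈ 0.4121, RHS = sin(7) + sin(2) ≈ 1.566 → counterexample

That makes 3 counterexamples.

Answer: 3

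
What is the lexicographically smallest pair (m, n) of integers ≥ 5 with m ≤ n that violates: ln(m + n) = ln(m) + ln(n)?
Substituting (5, 5) into the claim:
LHS = ln(5 + 5) = ln(10) ≈ 2.303
RHS = ln(5) + ln(5) = 2·ln(5) ≈ 3.219

Since LHS ≠ RHS, this pair disproves the claim, and no lexicographically smaller pair (m ≤ n, integers ≥ 5) does.

For instance (12, 12) is also a counterexample (LHS = ln(24) ≈ 3.178, RHS = 2·ln(12) ≈ 4.97), but it's lexicographically larger.

Answer: (m, n) = (5, 5)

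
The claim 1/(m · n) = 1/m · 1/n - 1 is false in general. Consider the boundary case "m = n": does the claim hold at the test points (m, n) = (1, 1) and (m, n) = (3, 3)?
No, fails at both test points

At (1, 1): LHS = 1 ≠ RHS = 0
At (3, 3): LHS = 1/9 ≠ RHS = -8/9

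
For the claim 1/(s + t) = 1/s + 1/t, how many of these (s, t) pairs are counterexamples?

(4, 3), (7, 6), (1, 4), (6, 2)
Testing each pair:
(4, 3): LHS = 1/7, RHS = 7/12 → counterexample
(7, 6): LHS = 1/13, RHS = 13/42 → counterexample
(1, 4): LHS = 1/5, RHS = 5/4 → counterexample
(6, 2): LHS = 1/8, RHS = 2/3 → counterexample

That makes 4 counterexamples.

Answer: 4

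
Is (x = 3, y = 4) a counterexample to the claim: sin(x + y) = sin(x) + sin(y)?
Substituting x = 3, y = 4:
LHS = sin(3 + 4) = sin(7) ≈ 0.657
RHS = sin(3) + sin(4) ≈ -0.6157

Since LHS ≠ RHS, this pair disproves the claim.

Answer: Yes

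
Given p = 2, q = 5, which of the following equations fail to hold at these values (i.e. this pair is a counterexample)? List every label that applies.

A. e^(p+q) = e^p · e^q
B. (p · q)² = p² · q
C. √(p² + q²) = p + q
B, C

Evaluating each claim at the given values:
A. LHS = e^7 ≈ 1097, RHS = e^7 ≈ 1097 → holds here (LHS = RHS)
B. LHS = 100, RHS = 20 → fails here (LHS ≠ RHS)
C. LHS = √(29) ≈ 5.385, RHS = 7 → fails here (LHS ≠ RHS)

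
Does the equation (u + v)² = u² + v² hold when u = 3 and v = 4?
Fails

Substituting u = 3, v = 4:

LHS = (3 + 4)² = 49
RHS = 3² + 4² = 25

LHS ≠ RHS, so the equation does not hold at this point.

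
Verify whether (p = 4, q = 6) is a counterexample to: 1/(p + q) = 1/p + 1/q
Substituting p = 4, q = 6:
LHS = 1/(4 + 6) = 1/10
RHS = 1/4 + 1/6 = 5/12

Since LHS ≠ RHS, this pair disproves the claim.

Answer: Yes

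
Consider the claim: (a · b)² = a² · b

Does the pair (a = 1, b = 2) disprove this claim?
Yes

Substituting a = 1, b = 2:
LHS = (1 · 2)² = 4
RHS = 1² · 2 = 2

Since LHS ≠ RHS, this pair disproves the claim.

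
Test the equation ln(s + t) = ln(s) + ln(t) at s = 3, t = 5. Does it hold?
Fails

Substituting s = 3, t = 5:

LHS = ln(3 + 5) = ln(8) ≈ 2.079
RHS = ln(3) + ln(5) ≈ 2.708

LHS ≠ RHS, so the equation does not hold at this point.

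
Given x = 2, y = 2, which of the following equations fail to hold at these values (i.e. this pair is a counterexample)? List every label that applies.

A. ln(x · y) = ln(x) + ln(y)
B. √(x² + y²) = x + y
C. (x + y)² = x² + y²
Evaluating each claim at the given values:
A. LHS = ln(4) ≈ 1.386, RHS = 2·ln(2) ≈ 1.386 → holds here (LHS = RHS)
B. LHS = 2·√(2) ≈ 2.828, RHS = 4 → fails here (LHS ≠ RHS)
C. LHS = 16, RHS = 8 → fails here (LHS ≠ RHS)

Answer: B, C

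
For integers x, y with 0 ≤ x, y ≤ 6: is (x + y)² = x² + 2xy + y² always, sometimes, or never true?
The identity holds for every pair in the range. For instance at (x, y) = (6, 5): both sides equal 121.

Answer: Always true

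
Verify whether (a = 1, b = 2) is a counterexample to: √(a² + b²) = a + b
Yes

Substituting a = 1, b = 2:
LHS = √(1² + 2²) = √(5) ≈ 2.236
RHS = 1 + 2 = 3

Since LHS ≠ RHS, this pair disproves the claim.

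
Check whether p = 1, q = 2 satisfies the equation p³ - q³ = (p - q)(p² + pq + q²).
Substituting p = 1, q = 2:

LHS = 1³ - 2³ = -7
RHS = (1 - 2)(1² + 1·2 + 2²) = -7

LHS = RHS, so the equation holds at this point.

Answer: Holds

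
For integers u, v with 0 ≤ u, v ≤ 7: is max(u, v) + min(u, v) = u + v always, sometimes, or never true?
The identity holds for every pair in the range. For instance at (u, v) = (2, 7): both sides equal 9.

Answer: Always true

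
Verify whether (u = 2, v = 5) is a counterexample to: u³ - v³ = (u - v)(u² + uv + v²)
Substituting u = 2, v = 5:
LHS = 2³ - 5³ = -117
RHS = (2 - 5)(2² + 2·5 + 5²) = -117

The sides agree, so this pair does not disprove the claim.

Answer: No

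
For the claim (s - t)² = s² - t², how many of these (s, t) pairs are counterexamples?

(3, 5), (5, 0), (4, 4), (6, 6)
1

Testing each pair:
(3, 5): LHS = 4, RHS = -16 → counterexample
(5, 0): LHS = 25, RHS = 25 → satisfies claim
(4, 4): LHS = 0, RHS = 0 → satisfies claim
(6, 6): LHS = 0, RHS = 0 → satisfies claim

That makes 1 counterexample.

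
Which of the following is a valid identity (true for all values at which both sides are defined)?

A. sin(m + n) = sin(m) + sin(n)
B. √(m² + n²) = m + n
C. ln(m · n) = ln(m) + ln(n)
A: fails at (1, 5) — LHS = sin(6) ≈ -0.2794, RHS = sin(5) + sin(1) ≈ -0.1175.
B: fails at (6, 7) — LHS = √(85) ≈ 9.22, RHS = 13.
C: holds — e.g. at (2, 2), both sides equal ln(4) ≈ 1.386.

Answer: C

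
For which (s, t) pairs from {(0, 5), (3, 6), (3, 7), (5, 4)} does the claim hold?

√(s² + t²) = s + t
Testing each pair:
(0, 5): LHS = 5, RHS = 5 → holds
(3, 6): LHS = 3·√(5) ≈ 6.708, RHS = 9 → fails
(3, 7): LHS = √(58) ≈ 7.616, RHS = 10 → fails
(5, 4): LHS = √(41) ≈ 6.403, RHS = 9 → fails

1 of 4 pairs satisfies the claim.

Answer: (0, 5)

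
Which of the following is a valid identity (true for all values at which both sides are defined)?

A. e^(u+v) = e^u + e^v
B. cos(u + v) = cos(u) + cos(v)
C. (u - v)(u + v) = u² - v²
A: fails at (1, 3) — LHS = e^4 ≈ 54.6, RHS = e + e^3 ≈ 22.8.
B: fails at (6, 7) — LHS = cos(13) ≈ 0.9074, RHS = cos(7) + cos(6) ≈ 1.714.
C: holds — e.g. at (1, 2), both sides equal -3.

Answer: C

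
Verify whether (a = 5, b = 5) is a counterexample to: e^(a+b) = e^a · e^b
No

Substituting a = 5, b = 5:
LHS = e^(5+5) = e^10 ≈ 22026.5
RHS = e^5 · e^5 = e^10 ≈ 22026.5

The sides agree, so this pair does not disprove the claim.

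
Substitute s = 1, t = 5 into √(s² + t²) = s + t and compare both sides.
LHS = √(1² + 5²) = √(26) ≈ 5.099
RHS = 1 + 5 = 6

LHS ≠ RHS (they differ by about 0.901), so the equation does not hold here.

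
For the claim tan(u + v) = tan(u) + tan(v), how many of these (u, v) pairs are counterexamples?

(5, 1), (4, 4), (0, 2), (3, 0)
2

Testing each pair:
(5, 1): LHS = tan(6) ≈ -0.291, RHS = tan(5) + tan(1) ≈ -1.823 → counterexample
(4, 4): LHS = tan(8) ≈ -6.8, RHS = 2·tan(4) ≈ 2.316 → counterexample
(0, 2): LHS = tan(2) ≈ -2.185, RHS = tan(2) ≈ -2.185 → satisfies claim
(3, 0): LHS = tan(3) ≈ -0.1425, RHS = tan(3) ≈ -0.1425 → satisfies claim

That makes 2 counterexamples.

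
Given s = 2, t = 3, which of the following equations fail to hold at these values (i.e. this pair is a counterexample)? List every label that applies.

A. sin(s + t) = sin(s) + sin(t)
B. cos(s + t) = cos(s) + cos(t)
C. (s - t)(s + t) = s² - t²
A, B

Evaluating each claim at the given values:
A. LHS = sin(5) ≈ -0.9589, RHS = sin(3) + sin(2) ≈ 1.05 → fails here (LHS ≠ RHS)
B. LHS = cos(5) ≈ 0.2837, RHS = cos(3) + cos(2) ≈ -1.406 → fails here (LHS ≠ RHS)
C. LHS = -5, RHS = -5 → holds here (LHS = RHS)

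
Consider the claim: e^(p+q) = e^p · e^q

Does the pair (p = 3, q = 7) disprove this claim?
No

Substituting p = 3, q = 7:
LHS = e^(3+7) = e^10 ≈ 22026.5
RHS = e^3 · e^7 = e^10 ≈ 22026.5

The sides agree, so this pair does not disprove the claim.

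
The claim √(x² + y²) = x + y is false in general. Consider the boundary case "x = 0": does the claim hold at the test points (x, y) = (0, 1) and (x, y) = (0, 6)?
Yes, holds at both test points

At (0, 1): LHS = 1, RHS = 1 → equal
At (0, 6): LHS = 6, RHS = 6 → equal

So the claim does hold at both of these boundary points, even though it is not an identity.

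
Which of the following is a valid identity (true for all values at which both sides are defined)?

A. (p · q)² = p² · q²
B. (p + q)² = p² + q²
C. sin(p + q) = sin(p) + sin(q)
A: holds — e.g. at (5, 8), both sides equal 1600.
B: fails at (1, 4) — LHS = 25, RHS = 17.
C: fails at (2, 2) — LHS = sin(4) ≈ -0.7568, RHS = 2·sin(2) ≈ 1.819.

Answer: A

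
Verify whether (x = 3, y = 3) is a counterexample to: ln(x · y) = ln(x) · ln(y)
Substituting x = 3, y = 3:
LHS = ln(3 · 3) = ln(9) ≈ 2.197
RHS = ln(3) · ln(3) = ln(3)² ≈ 1.207

Since LHS ≠ RHS, this pair disproves the claim.

Answer: Yes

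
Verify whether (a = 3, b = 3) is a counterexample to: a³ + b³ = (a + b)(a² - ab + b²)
No

Substituting a = 3, b = 3:
LHS = 3³ + 3³ = 54
RHS = (3 + 3)(3² - 3·3 + 3²) = 54

The sides agree, so this pair does not disprove the claim.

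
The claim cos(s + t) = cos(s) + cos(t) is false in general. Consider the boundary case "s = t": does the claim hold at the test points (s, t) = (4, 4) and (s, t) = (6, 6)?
At (4, 4): LHS = cos(8) ≈ -0.1455 ≠ RHS = 2·cos(4) ≈ -1.307
At (6, 6): LHS = cos(12) ≈ 0.8439 ≠ RHS = 2·cos(6) ≈ 1.92

Answer: No, fails at both test points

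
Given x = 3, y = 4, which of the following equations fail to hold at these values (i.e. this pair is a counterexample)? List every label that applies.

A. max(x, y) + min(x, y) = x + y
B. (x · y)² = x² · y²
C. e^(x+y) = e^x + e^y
C

Evaluating each claim at the given values:
A. LHS = 7, RHS = 7 → holds here (LHS = RHS)
B. LHS = 144, RHS = 144 → holds here (LHS = RHS)
C. LHS = e^7 ≈ 1097, RHS = e^3 + e^4 ≈ 74.68 → fails here (LHS ≠ RHS)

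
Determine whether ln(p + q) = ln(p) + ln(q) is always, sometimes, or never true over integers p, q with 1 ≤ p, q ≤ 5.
It holds at (p, q) = (2, 2) (both sides equal ln(4) ≈ 1.386), but fails at (p, q) = (5, 4) (LHS = ln(9) ≈ 2.197, RHS = ln(4) + ln(5) ≈ 2.996).

Answer: Sometimes true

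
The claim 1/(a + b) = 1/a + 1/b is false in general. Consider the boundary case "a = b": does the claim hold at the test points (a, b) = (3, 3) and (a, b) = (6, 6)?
At (3, 3): LHS = 1/6 ≠ RHS = 2/3
At (6, 6): LHS = 1/12 ≠ RHS = 1/3

Answer: No, fails at both test points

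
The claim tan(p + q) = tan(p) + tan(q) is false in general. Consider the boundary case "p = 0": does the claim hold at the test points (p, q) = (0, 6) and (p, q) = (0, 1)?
Yes, holds at both test points

At (0, 6): LHS = tan(6) ≈ -0.291, RHS = tan(6) ≈ -0.291 → equal
At (0, 1): LHS = tan(1) ≈ 1.557, RHS = tan(1) ≈ 1.557 → equal

So the claim does hold at both of these boundary points, even though it is not an identity.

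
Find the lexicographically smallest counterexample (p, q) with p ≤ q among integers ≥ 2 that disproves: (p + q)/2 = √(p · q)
(p, q) = (2, 3)

At (2, 2): both sides equal 2, so it holds there.

Substituting (2, 3) into the claim:
LHS = (2 + 3)/2 = 5/2
RHS = √(2 · 3) = √(6) ≈ 2.449

Since LHS ≠ RHS, this pair disproves the claim, and no lexicographically smaller pair (p ≤ q, integers ≥ 2) does.

For instance (6, 8) is also a counterexample (LHS = 7, RHS = 4·√(3) ≈ 6.928), but it's lexicographically larger.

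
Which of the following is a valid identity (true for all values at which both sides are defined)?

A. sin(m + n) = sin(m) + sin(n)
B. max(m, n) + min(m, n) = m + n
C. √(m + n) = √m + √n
B

A: fails at (2, 3) — LHS = sin(5) ≈ -0.9589, RHS = sin(3) + sin(2) ≈ 1.05.
B: holds — e.g. at (5, 8), both sides equal 13.
C: fails at (2, 3) — LHS = √(5) ≈ 2.236, RHS = √(2) + √(3) ≈ 3.146.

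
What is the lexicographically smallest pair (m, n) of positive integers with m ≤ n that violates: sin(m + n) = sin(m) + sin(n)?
Substituting (1, 1) into the claim:
LHS = sin(1 + 1) = sin(2) ≈ 0.9093
RHS = sin(1) + sin(1) = 2·sin(1) ≈ 1.683

Since LHS ≠ RHS, this pair disproves the claim, and no lexicographically smaller pair (m ≤ n, positive integers) does.

For instance (2, 2) is also a counterexample (LHS = sin(4) ≈ -0.7568, RHS = 2·sin(2) ≈ 1.819), but it's lexicographically larger.

Answer: (m, n) = (1, 1)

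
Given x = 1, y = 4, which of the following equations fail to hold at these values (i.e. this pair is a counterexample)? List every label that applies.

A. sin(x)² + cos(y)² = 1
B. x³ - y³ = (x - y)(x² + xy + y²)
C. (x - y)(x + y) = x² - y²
A

Evaluating each claim at the given values:
A. LHS = cos(4)² + sin(1)² ≈ 1.135, RHS = 1 → fails here (LHS ≠ RHS)
B. LHS = -63, RHS = -63 → holds here (LHS = RHS)
C. LHS = -15, RHS = -15 → holds here (LHS = RHS)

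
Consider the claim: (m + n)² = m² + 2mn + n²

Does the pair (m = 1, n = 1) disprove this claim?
Substituting m = 1, n = 1:
LHS = (1 + 1)² = 4
RHS = 1² + 2·1·1 + 1² = 4

The sides agree, so this pair does not disprove the claim.

Answer: No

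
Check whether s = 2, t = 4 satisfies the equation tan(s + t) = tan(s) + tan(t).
Fails

Substituting s = 2, t = 4:

LHS = tan(2 + 4) = tan(6) ≈ -0.291
RHS = tan(2) + tan(4) ≈ -1.027

LHS ≠ RHS, so the equation does not hold at this point.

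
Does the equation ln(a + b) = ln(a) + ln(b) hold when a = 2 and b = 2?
Substituting a = 2, b = 2:

LHS = ln(2 + 2) = ln(4) ≈ 1.386
RHS = ln(2) + ln(2) = 2·ln(2) ≈ 1.386

LHS = RHS, so the equation holds at this point.

Answer: Holds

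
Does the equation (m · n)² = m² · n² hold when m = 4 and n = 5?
Substituting m = 4, n = 5:

LHS = (4 · 5)² = 400
RHS = 4² · 5² = 400

LHS = RHS, so the equation holds at this point.

Answer: Holds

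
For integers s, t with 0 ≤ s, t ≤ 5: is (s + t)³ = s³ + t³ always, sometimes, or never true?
Sometimes true

It holds at (s, t) = (3, 0) (both sides equal 27), but fails at (s, t) = (5, 2) (LHS = 343, RHS = 133).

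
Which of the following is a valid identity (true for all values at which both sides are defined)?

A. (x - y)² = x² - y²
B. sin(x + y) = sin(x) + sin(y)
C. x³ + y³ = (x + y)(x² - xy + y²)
A: fails at (3, 4) — LHS = 1, RHS = -7.
B: fails at (1, 2) — LHS = sin(3) ≈ 0.1411, RHS = sin(1) + sin(2) ≈ 1.751.
C: holds — e.g. at (4, 4), both sides equal 128.

Answer: C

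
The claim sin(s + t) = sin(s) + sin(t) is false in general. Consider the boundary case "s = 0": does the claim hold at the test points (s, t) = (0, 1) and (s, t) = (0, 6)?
At (0, 1): LHS = sin(1) ≈ 0.8415, RHS = sin(1) ≈ 0.8415 → equal
At (0, 6): LHS = sin(6) ≈ -0.2794, RHS = sin(6) ≈ -0.2794 → equal

So the claim does hold at both of these boundary points, even though it is not an identity.

Answer: Yes, holds at both test points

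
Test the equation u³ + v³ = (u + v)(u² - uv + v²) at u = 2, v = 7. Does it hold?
Substituting u = 2, v = 7:

LHS = 2³ + 7³ = 351
RHS = (2 + 7)(2² - 2·7 + 7²) = 351

LHS = RHS, so the equation holds at this point.

Answer: Holds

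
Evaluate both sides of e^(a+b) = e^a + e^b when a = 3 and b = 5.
LHS = e^(3+5) = e^8 ≈ 2981
RHS = e^3 + e^5 ≈ 168.5

LHS ≠ RHS (they differ by about 2812), so the equation does not hold here.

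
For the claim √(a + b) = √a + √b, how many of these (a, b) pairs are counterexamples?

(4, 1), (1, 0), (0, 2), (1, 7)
2

Testing each pair:
(4, 1): LHS = √(5) ≈ 2.236, RHS = 3 → counterexample
(1, 0): LHS = 1, RHS = 1 → satisfies claim
(0, 2): LHS = √(2) ≈ 1.414, RHS = √(2) ≈ 1.414 → satisfies claim
(1, 7): LHS = 2·√(2) ≈ 2.828, RHS = 1 + √(7) ≈ 3.646 → counterexample

That makes 2 counterexamples.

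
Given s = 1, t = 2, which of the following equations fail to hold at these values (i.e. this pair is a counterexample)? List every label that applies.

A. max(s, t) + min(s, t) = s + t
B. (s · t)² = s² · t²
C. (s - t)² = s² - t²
Evaluating each claim at the given values:
A. LHS = 3, RHS = 3 → holds here (LHS = RHS)
B. LHS = 4, RHS = 4 → holds here (LHS = RHS)
C. LHS = 1, RHS = -3 → fails here (LHS ≠ RHS)

Answer: C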